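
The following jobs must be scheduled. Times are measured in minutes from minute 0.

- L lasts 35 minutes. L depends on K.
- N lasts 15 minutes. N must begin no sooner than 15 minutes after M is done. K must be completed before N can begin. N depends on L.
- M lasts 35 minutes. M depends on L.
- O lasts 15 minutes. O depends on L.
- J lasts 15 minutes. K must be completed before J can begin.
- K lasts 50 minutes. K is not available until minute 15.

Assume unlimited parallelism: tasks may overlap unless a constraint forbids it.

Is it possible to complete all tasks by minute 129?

K cannot begin until its own release at minute 15. It runs from minute 15 to 15 + 50 = minute 65.
L cannot begin until K (finishes minute 65). It runs from minute 65 to 65 + 35 = minute 100.
O cannot begin until L (finishes minute 100). It runs from minute 100 to 100 + 15 = minute 115.
M cannot begin until L (finishes minute 100). It runs from minute 100 to 100 + 35 = minute 135.
N needs all of M (finishes minute 135, plus 15-minute gap → minute 150); K (finishes minute 65); L (finishes minute 100). That puts its earliest start at minute 150; it finishes at 150 + 15 = minute 165.
J waits on K (finishes minute 65), so it starts at minute 65 and finishes at 65 + 15 = minute 80.
The earliest everything can be done is minute 165, which is after the deadline of 129, so it is not possible.

No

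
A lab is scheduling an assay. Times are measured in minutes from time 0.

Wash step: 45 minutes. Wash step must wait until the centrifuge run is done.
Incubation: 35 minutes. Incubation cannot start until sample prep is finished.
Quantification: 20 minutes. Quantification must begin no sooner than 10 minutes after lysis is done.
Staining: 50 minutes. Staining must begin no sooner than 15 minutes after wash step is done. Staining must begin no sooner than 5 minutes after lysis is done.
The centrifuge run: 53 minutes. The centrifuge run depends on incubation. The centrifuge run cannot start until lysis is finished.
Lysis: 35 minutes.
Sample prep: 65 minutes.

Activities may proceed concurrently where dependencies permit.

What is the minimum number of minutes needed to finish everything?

263

Lysis has no prerequisites, so it starts at minute 0 and finishes at minute 35.
Quantification cannot begin until lysis (finishes minute 35, plus 10-minute gap → minute 45). It runs from minute 45 to 45 + 20 = minute 65.
Sample prep can start immediately at minute 0; it finishes at minute 65.
Incubation waits on sample prep (finishes minute 65), so it starts at minute 65 and finishes at 65 + 35 = minute 100.
The centrifuge run needs all of incubation (finishes minute 100); lysis (finishes minute 35). That puts its earliest start at minute 100; it finishes at 100 + 53 = minute 153.
Wash step cannot begin until the centrifuge run (finishes minute 153). It runs from minute 153 to 153 + 45 = minute 198.
Staining needs all of wash step (finishes minute 198, plus 15-minute gap → minute 213); lysis (finishes minute 35, plus 5-minute gap → minute 40). That puts its earliest start at minute 213; it finishes at 213 + 50 = minute 263.
All tasks are finished once the last one completes. Finish times: Sample prep at 65, Lysis at 35, Incubation at 100, The centrifuge run at 153, Wash step at 198, Staining at 263, Quantification at 65. The latest is minute 263.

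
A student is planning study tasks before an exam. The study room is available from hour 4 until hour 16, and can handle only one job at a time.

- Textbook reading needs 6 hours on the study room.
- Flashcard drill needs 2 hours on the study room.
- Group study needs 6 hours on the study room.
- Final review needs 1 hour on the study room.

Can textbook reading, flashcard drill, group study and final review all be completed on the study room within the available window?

The study room window is 16 − 4 = 12 hours.
Running back to back, the jobs need 6 + 2 + 6 + 1 = 15 hours on the study room.
Since 15 > 12, they cannot all fit.

No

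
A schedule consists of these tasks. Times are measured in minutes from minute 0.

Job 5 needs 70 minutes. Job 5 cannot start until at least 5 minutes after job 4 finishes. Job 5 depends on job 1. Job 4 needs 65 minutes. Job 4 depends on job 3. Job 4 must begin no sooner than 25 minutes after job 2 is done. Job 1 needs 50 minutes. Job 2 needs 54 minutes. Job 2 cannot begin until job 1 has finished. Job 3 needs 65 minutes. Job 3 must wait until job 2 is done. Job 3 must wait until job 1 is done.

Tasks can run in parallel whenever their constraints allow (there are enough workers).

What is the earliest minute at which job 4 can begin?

Job 1 has no prerequisites, so it starts at minute 0 and finishes at minute 50.
Job 2 waits on job 1 (finishes minute 50), so it starts at minute 50 and finishes at 50 + 54 = minute 104.
For job 3: job 2 (finishes minute 104); job 1 (finishes minute 50). Taking the maximum gives a start of minute 104, and it finishes at 104 + 65 = minute 169.
Job 4 waits on job 3 (finishes minute 169); job 2 (finishes minute 104, plus 25-minute gap → minute 129). The latest of these is minute 169, which is the earliest job 4 can start.

169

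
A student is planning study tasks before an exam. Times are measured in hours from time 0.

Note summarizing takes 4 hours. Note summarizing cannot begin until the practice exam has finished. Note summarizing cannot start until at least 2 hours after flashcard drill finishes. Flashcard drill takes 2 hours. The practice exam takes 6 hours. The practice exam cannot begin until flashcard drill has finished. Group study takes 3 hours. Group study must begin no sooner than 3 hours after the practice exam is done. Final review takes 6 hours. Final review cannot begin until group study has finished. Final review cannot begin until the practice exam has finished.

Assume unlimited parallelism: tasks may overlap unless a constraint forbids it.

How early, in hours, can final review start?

Nothing blocks flashcard drill, so it runs from hour 0 to hour 2.
After flashcard drill (finishes hour 2), the practice exam can start at hour 2 and finishes at hour 8.
Group study waits on the practice exam (finishes hour 8, plus 3-hour gap → hour 11), so it starts at hour 11 and finishes at 11 + 3 = hour 14.
Final review waits on group study (finishes hour 14); the practice exam (finishes hour 8). The latest of these is hour 14, which is the earliest final review can start.

14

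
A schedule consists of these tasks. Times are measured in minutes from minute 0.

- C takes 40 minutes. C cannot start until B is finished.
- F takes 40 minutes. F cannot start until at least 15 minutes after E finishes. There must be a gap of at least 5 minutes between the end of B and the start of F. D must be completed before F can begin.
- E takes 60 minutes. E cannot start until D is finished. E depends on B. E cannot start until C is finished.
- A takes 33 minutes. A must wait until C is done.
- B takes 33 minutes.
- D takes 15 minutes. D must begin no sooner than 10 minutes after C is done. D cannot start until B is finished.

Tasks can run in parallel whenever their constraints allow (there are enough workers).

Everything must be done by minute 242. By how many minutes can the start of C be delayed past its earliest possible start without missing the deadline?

Nothing blocks B, so it runs from minute 0 to minute 33.
After B (finishes minute 33), C can start at minute 33 and finishes at minute 73.

Working backward from the deadline:
To finish by minute 242, A (duration 33) must start no later than minute 209.
F must finish by minute 242; it takes 40 minutes, so it must start by 242 − 40 = minute 202.
E must finish before F (must start by minute 202, minus 15-minute gap → minute 187). With a 60-minute duration, E must start by 187 − 60 = minute 127.
For D: E (must start by minute 127); F (must start by minute 202). The most restrictive is minute 127; with a 15-minute duration, D must start by minute 112.
C must finish in time for A (must start by minute 209); D (must start by minute 112, minus 10-minute gap → minute 102); E (must start by minute 127). The tightest is minute 102, so C must start by 102 − 40 = minute 62.
So C can start as early as minute 33 and as late as minute 62, giving 62 − 33 = 29 minutes of slack.

29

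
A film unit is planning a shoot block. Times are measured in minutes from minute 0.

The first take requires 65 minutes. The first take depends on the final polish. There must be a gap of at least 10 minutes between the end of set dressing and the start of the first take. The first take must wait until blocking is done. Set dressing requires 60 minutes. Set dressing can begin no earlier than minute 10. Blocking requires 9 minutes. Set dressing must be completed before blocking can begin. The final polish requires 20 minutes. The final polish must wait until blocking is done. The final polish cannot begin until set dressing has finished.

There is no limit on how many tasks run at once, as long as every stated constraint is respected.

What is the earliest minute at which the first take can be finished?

164

Set dressing waits on its own release at minute 10, so it starts at minute 10 and finishes at 10 + 60 = minute 70.
Blocking cannot begin until set dressing (finishes minute 70). It runs from minute 70 to 70 + 9 = minute 79.
The final polish needs all of blocking (finishes minute 79); set dressing (finishes minute 70). That puts its earliest start at minute 79; it finishes at 79 + 20 = minute 99.
The first take needs all of the final polish (finishes minute 99); set dressing (finishes minute 70, plus 10-minute gap → minute 80); blocking (finishes minute 79). That puts its earliest start at minute 99; it finishes at 99 + 65 = minute 164.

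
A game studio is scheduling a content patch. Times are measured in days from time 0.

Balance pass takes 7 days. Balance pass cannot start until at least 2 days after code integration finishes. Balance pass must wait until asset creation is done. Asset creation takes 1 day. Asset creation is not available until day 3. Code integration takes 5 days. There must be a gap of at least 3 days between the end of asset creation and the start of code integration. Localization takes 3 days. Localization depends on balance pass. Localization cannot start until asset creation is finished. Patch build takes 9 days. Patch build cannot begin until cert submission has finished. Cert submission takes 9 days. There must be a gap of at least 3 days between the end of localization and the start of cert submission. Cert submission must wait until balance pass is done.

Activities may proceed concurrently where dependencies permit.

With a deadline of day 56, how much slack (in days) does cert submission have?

Asset creation cannot begin until its own release at day 3. It runs from day 3 to 3 + 1 = day 4.
Code integration cannot begin until asset creation (finishes day 4, plus 3-day gap → day 7). It runs from day 7 to 7 + 5 = day 12.
Balance pass has to wait for code integration (finishes day 12, plus 2-day gap → day 14); asset creation (finishes day 4). The latest of these is day 14, so balance pass runs day 14 to 14 + 7 = day 21.
For localization: balance pass (finishes day 21); asset creation (finishes day 4). Taking the maximum gives a start of day 21, and it finishes at 21 + 3 = day 24.
Cert submission cannot start until localization (finishes day 24, plus 3-day gap → day 27); balance pass (finishes day 21). The controlling bound is day 27, so cert submission finishes at 27 + 9 = day 36.

Working backward from the deadline:
To finish by day 56, patch build (duration 9) must start no later than day 47.
Cert submission must finish before patch build (must start by day 47). With a 9-day duration, cert submission must start by 47 − 9 = day 38.
So cert submission can start as early as day 27 and as late as day 38, giving 38 − 27 = 11 days of slack.

11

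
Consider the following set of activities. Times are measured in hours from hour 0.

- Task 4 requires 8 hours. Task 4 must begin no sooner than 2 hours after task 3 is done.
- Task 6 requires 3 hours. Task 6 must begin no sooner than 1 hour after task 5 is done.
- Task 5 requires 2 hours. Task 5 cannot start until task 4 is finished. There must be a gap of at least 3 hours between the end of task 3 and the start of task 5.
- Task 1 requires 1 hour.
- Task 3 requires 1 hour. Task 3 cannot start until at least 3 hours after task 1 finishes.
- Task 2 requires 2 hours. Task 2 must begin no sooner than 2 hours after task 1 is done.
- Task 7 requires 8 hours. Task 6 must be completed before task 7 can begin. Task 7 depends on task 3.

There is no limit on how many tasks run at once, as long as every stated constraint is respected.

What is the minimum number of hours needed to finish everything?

Task 1 has no prerequisites, so it starts at hour 0 and finishes at hour 1.
Task 3 waits on task 1 (finishes hour 1, plus 3-hour gap → hour 4), so it starts at hour 4 and finishes at 4 + 1 = hour 5.
Task 4 cannot begin until task 3 (finishes hour 5, plus 2-hour gap → hour 7). It runs from hour 7 to 7 + 8 = hour 15.
Task 5 has to wait for task 4 (finishes hour 15); task 3 (finishes hour 5, plus 3-hour gap → hour 8). The latest of these is hour 15, so task 5 runs hour 15 to 15 + 2 = hour 17.
After task 5 (finishes hour 17, plus 1-hour gap → hour 18), task 6 can start at hour 18 and finishes at hour 21.
Task 7 has to wait for task 6 (finishes hour 21); task 3 (finishes hour 5). The latest of these is hour 21, so task 7 runs hour 21 to 21 + 8 = hour 29.
Task 2 waits on task 1 (finishes hour 1, plus 2-hour gap → hour 3), so it starts at hour 3 and finishes at 3 + 2 = hour 5.
All tasks are finished once the last one completes. Finish times: Task 1 at 1, Task 2 at 5, Task 3 at 5, Task 4 at 15, Task 5 at 17, Task 6 at 21, Task 7 at 29. The latest is hour 29.

29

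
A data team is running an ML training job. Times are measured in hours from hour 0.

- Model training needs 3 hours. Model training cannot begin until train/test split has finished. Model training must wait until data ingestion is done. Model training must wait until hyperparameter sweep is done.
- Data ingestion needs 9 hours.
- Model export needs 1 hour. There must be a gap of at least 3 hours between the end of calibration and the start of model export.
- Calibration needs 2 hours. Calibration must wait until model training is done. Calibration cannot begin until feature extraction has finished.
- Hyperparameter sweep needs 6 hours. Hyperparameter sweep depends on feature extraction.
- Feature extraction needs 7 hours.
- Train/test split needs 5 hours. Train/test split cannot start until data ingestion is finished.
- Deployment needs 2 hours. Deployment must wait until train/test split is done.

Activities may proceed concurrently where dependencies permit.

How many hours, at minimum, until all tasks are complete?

23

Feature extraction has no prerequisites, so it starts at hour 0 and finishes at hour 7.
After feature extraction (finishes hour 7), hyperparameter sweep can start at hour 7 and finishes at hour 13.
Data ingestion has no prerequisites, so it starts at hour 0 and finishes at hour 9.
Train/test split cannot begin until data ingestion (finishes hour 9). It runs from hour 9 to 9 + 5 = hour 14.
After train/test split (finishes hour 14), deployment can start at hour 14 and finishes at hour 16.
Model training has to wait for train/test split (finishes hour 14); data ingestion (finishes hour 9); hyperparameter sweep (finishes hour 13). The latest of these is hour 14, so model training runs hour 14 to 14 + 3 = hour 17.
Calibration has to wait for model training (finishes hour 17); feature extraction (finishes hour 7). The latest of these is hour 17, so calibration runs hour 17 to 17 + 2 = hour 19.
Model export cannot begin until calibration (finishes hour 19, plus 3-hour gap → hour 22). It runs from hour 22 to 22 + 1 = hour 23.
All tasks are finished once the last one completes. Finish times: Data ingestion at 9, Feature extraction at 7, Train/test split at 14, Hyperparameter sweep at 13, Model training at 17, Calibration at 19, Model export at 23, Deployment at 16. The latest is hour 23.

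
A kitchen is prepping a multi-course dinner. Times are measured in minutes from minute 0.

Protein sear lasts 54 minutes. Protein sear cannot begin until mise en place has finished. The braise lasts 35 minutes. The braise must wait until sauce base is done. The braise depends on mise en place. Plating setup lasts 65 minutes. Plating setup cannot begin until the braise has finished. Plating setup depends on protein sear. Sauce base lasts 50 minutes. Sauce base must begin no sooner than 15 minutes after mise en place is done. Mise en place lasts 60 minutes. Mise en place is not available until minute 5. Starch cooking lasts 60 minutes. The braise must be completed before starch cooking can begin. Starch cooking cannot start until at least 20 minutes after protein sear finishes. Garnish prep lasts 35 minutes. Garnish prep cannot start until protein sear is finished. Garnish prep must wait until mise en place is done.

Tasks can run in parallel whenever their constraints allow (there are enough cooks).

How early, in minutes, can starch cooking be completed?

Mise en place cannot begin until its own release at minute 5. It runs from minute 5 to 5 + 60 = minute 65.
After mise en place (finishes minute 65), protein sear can start at minute 65 and finishes at minute 119.
Sauce base cannot begin until mise en place (finishes minute 65, plus 15-minute gap → minute 80). It runs from minute 80 to 80 + 50 = minute 130.
The braise has to wait for sauce base (finishes minute 130); mise en place (finishes minute 65). The latest of these is minute 130, so the braise runs minute 130 to 130 + 35 = minute 165.
Starch cooking cannot start until the braise (finishes minute 165); protein sear (finishes minute 119, plus 20-minute gap → minute 139). The controlling bound is minute 165, so starch cooking finishes at 165 + 60 = minute 225.

225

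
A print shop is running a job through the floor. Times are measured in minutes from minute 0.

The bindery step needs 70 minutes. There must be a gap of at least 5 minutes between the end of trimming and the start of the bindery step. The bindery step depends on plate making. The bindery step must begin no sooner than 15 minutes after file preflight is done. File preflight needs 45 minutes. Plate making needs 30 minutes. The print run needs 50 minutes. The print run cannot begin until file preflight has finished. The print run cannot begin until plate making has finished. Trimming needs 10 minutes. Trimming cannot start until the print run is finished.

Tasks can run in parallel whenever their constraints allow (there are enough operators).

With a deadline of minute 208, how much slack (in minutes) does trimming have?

28

Nothing blocks plate making, so it runs from minute 0 to minute 30.
Nothing blocks file preflight, so it runs from minute 0 to minute 45.
The print run needs all of file preflight (finishes minute 45); plate making (finishes minute 30). That puts its earliest start at minute 45; it finishes at 45 + 50 = minute 95.
Trimming cannot begin until the print run (finishes minute 95). It runs from minute 95 to 95 + 10 = minute 105.

Working backward from the deadline:
To finish by minute 208, the bindery step (duration 70) must start no later than minute 138.
Trimming must finish before the bindery step (must start by minute 138, minus 5-minute gap → minute 133). With a 10-minute duration, trimming must start by 133 − 10 = minute 123.
So trimming can start as early as minute 95 and as late as minute 123, giving 123 − 95 = 28 minutes of slack.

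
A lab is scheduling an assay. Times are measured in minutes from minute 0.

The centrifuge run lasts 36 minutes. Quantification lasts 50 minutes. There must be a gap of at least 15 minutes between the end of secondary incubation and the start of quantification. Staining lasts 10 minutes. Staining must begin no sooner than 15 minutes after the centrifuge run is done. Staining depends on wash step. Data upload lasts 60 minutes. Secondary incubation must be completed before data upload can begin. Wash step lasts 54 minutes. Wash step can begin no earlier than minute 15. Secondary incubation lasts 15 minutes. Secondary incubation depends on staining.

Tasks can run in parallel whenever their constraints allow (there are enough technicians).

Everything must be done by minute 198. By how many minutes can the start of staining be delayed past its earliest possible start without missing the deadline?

39

Wash step waits on its own release at minute 15, so it starts at minute 15 and finishes at 15 + 54 = minute 69.
The centrifuge run can start immediately at minute 0; it finishes at minute 36.
Staining cannot start until the centrifuge run (finishes minute 36, plus 15-minute gap → minute 51); wash step (finishes minute 69). The controlling bound is minute 69, so staining finishes at 69 + 10 = minute 79.

Working backward from the deadline:
To finish by minute 198, quantification (duration 50) must start no later than minute 148.
Nothing follows data upload; the deadline of minute 198 is its only limit. It must start by 198 − 60 = minute 138.
For secondary incubation: quantification (must start by minute 148, minus 15-minute gap → minute 133); data upload (must start by minute 138). The most restrictive is minute 133; with a 15-minute duration, secondary incubation must start by minute 118.
Staining must finish before secondary incubation (must start by minute 118). With a 10-minute duration, staining must start by 118 − 10 = minute 108.
So staining can start as early as minute 69 and as late as minute 108, giving 108 − 69 = 39 minutes of slack.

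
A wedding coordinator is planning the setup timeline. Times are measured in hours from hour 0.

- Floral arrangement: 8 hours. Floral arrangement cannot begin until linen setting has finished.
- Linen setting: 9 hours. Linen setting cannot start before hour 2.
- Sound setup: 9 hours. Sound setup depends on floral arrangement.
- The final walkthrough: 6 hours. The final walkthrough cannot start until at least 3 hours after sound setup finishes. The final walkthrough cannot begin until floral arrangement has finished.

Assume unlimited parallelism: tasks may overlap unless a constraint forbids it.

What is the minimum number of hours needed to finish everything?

Linen setting cannot begin until its own release at hour 2. It runs from hour 2 to 2 + 9 = hour 11.
Floral arrangement cannot begin until linen setting (finishes hour 11). It runs from hour 11 to 11 + 8 = hour 19.
Sound setup cannot begin until floral arrangement (finishes hour 19). It runs from hour 19 to 19 + 9 = hour 28.
For the final walkthrough: sound setup (finishes hour 28, plus 3-hour gap → hour 31); floral arrangement (finishes hour 19). Taking the maximum gives a start of hour 31, and it finishes at 31 + 6 = hour 37.
All tasks are finished once the last one completes. Finish times: Linen setting at 11, Floral arrangement at 19, Sound setup at 28, The final walkthrough at 37. The latest is hour 37.

37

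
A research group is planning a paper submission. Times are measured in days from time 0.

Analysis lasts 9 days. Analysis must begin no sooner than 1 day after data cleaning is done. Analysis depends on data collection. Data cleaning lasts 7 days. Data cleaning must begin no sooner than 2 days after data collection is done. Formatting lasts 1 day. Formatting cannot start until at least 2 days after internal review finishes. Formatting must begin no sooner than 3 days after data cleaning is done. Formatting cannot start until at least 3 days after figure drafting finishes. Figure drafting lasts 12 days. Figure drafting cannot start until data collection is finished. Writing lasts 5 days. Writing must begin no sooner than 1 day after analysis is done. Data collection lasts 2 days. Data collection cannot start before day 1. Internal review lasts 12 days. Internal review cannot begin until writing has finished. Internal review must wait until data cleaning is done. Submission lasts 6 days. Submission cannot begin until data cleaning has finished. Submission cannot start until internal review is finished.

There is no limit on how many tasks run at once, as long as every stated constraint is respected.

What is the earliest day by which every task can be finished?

After its own release at day 1, data collection can start at day 1 and finishes at day 3.
Figure drafting waits on data collection (finishes day 3), so it starts at day 3 and finishes at 3 + 12 = day 15.
Data cleaning cannot begin until data collection (finishes day 3, plus 2-day gap → day 5). It runs from day 5 to 5 + 7 = day 12.
Analysis needs all of data cleaning (finishes day 12, plus 1-day gap → day 13); data collection (finishes day 3). That puts its earliest start at day 13; it finishes at 13 + 9 = day 22.
Writing waits on analysis (finishes day 22, plus 1-day gap → day 23), so it starts at day 23 and finishes at 23 + 5 = day 28.
Internal review cannot start until writing (finishes day 28); data cleaning (finishes day 12). The controlling bound is day 28, so internal review finishes at 28 + 12 = day 40.
Submission cannot start until data cleaning (finishes day 12); internal review (finishes day 40). The controlling bound is day 40, so submission finishes at 40 + 6 = day 46.
Formatting needs all of internal review (finishes day 40, plus 2-day gap → day 42); data cleaning (finishes day 12, plus 3-day gap → day 15); figure drafting (finishes day 15, plus 3-day gap → day 18). That puts its earliest start at day 42; it finishes at 42 + 1 = day 43.
All tasks are finished once the last one completes. Finish times: Data collection at 3, Data cleaning at 12, Analysis at 22, Figure drafting at 15, Writing at 28, Internal review at 40, Formatting at 43, Submission at 46. The latest is day 46.

46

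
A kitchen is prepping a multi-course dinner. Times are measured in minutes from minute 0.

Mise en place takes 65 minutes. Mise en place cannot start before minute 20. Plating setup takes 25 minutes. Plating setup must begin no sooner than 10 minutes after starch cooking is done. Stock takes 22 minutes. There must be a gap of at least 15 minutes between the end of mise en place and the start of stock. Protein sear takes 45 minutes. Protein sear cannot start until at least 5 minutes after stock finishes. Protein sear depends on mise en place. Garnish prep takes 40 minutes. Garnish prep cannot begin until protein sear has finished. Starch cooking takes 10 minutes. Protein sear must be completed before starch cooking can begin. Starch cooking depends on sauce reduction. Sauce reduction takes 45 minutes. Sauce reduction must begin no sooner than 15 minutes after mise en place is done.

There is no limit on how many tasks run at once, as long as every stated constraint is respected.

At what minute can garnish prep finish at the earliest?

212

Mise en place cannot begin until its own release at minute 20. It runs from minute 20 to 20 + 65 = minute 85.
After mise en place (finishes minute 85, plus 15-minute gap → minute 100), stock can start at minute 100 and finishes at minute 122.
For protein sear: stock (finishes minute 122, plus 5-minute gap → minute 127); mise en place (finishes minute 85). Taking the maximum gives a start of minute 127, and it finishes at 127 + 45 = minute 172.
Garnish prep waits on protein sear (finishes minute 172), so it starts at minute 172 and finishes at 172 + 40 = minute 212.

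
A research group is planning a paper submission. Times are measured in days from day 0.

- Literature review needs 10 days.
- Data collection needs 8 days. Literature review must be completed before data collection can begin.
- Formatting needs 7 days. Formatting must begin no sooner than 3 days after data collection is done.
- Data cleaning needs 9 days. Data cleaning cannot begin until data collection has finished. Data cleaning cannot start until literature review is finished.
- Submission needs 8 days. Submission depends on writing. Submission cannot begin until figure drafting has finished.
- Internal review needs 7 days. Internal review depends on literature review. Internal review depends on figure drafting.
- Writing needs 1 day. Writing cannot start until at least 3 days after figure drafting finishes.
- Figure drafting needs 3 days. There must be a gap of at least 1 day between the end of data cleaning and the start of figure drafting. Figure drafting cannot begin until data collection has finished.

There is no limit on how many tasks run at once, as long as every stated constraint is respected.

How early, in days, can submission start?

Literature review has no prerequisites, so it starts at day 0 and finishes at day 10.
Data collection cannot begin until literature review (finishes day 10). It runs from day 10 to 10 + 8 = day 18.
Data cleaning needs all of data collection (finishes day 18); literature review (finishes day 10). That puts its earliest start at day 18; it finishes at 18 + 9 = day 27.
Figure drafting cannot start until data cleaning (finishes day 27, plus 1-day gap → day 28); data collection (finishes day 18). The controlling bound is day 28, so figure drafting finishes at 28 + 3 = day 31.
Writing waits on figure drafting (finishes day 31, plus 3-day gap → day 34), so it starts at day 34 and finishes at 34 + 1 = day 35.
Submission waits on writing (finishes day 35); figure drafting (finishes day 31). The latest of these is day 35, which is the earliest submission can start.

35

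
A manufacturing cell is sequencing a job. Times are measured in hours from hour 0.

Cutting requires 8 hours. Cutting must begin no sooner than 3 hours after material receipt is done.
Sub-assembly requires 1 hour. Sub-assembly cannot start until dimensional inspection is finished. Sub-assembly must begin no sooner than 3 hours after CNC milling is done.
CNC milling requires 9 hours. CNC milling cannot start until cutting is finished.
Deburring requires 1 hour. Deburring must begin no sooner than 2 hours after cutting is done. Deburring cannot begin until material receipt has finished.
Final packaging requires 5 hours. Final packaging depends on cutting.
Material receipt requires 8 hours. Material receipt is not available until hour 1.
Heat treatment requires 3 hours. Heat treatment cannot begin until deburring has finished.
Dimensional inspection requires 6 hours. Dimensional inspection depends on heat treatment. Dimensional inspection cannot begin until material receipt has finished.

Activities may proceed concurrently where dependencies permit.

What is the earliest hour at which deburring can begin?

Material receipt waits on its own release at hour 1, so it starts at hour 1 and finishes at 1 + 8 = hour 9.
Cutting waits on material receipt (finishes hour 9, plus 3-hour gap → hour 12), so it starts at hour 12 and finishes at 12 + 8 = hour 20.
Deburring waits on cutting (finishes hour 20, plus 2-hour gap → hour 22); material receipt (finishes hour 9). The latest of these is hour 22, which is the earliest deburring can start.

22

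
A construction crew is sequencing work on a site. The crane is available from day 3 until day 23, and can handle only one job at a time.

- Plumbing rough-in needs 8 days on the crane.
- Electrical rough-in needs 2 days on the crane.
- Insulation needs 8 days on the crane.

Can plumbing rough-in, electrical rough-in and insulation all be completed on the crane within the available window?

Yes

The crane window is 23 − 3 = 20 days.
Running back to back, the jobs need 8 + 2 + 8 = 18 days on the crane.
Since 18 ≤ 20, they fit within the window.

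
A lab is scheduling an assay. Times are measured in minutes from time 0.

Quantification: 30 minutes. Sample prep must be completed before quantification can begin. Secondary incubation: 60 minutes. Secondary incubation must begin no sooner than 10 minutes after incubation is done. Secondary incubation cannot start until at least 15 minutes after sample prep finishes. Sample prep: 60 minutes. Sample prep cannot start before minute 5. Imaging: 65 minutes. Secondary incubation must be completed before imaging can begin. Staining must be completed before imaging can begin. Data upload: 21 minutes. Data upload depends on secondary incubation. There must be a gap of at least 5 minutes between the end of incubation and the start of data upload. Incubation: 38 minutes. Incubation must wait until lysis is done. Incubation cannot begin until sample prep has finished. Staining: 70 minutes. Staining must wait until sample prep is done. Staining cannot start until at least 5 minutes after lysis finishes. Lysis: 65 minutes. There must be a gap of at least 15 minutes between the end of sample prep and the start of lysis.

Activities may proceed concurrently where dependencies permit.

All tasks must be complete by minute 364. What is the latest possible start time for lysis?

Imaging has no dependents, so it just needs to finish by minute 364. Starting by 364 − 65 = minute 299 achieves that.
Data upload has no dependents, so it just needs to finish by minute 364. Starting by 364 − 21 = minute 343 achieves that.
Secondary incubation has several dependents: imaging (must start by minute 299); data upload (must start by minute 343). The earliest of those limits is minute 299, so secondary incubation must start by 299 − 60 = minute 239.
For incubation: secondary incubation (must start by minute 239, minus 10-minute gap → minute 229); data upload (must start by minute 343, minus 5-minute gap → minute 338). The most restrictive is minute 229; with a 38-minute duration, incubation must start by minute 191.
Since imaging (must start by minute 299) depends on it, staining must finish by minute 299. Backing off its 70-minute duration gives a latest start of minute 229.
Lysis must finish in time for incubation (must start by minute 191); staining (must start by minute 229, minus 5-minute gap → minute 224). The tightest is minute 191, so lysis must start by 191 − 65 = minute 126.

126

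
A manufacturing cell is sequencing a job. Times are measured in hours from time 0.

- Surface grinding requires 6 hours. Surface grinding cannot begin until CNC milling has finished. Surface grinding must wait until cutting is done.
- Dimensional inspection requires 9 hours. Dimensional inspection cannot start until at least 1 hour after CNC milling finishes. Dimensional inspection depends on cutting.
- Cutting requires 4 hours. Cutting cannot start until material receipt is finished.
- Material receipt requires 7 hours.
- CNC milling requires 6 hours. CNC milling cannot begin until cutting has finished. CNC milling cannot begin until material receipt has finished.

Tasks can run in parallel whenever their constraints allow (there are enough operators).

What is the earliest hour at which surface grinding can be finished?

23

Nothing blocks material receipt, so it runs from hour 0 to hour 7.
Cutting waits on material receipt (finishes hour 7), so it starts at hour 7 and finishes at 7 + 4 = hour 11.
CNC milling has to wait for cutting (finishes hour 11); material receipt (finishes hour 7). The latest of these is hour 11, so CNC milling runs hour 11 to 11 + 6 = hour 17.
Surface grinding needs all of CNC milling (finishes hour 17); cutting (finishes hour 11). That puts its earliest start at hour 17; it finishes at 17 + 6 = hour 23.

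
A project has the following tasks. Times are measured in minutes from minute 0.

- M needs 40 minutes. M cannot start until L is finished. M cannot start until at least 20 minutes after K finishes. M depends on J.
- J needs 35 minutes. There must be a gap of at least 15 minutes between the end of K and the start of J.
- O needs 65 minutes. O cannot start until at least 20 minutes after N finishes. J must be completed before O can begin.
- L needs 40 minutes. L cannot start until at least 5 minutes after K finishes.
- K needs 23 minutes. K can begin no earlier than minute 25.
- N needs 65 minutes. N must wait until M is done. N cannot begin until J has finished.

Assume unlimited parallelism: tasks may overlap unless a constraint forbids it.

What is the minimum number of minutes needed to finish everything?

288

K waits on its own release at minute 25, so it starts at minute 25 and finishes at 25 + 23 = minute 48.
L waits on K (finishes minute 48, plus 5-minute gap → minute 53), so it starts at minute 53 and finishes at 53 + 40 = minute 93.
After K (finishes minute 48, plus 15-minute gap → minute 63), J can start at minute 63 and finishes at minute 98.
For M: L (finishes minute 93); K (finishes minute 48, plus 20-minute gap → minute 68); J (finishes minute 98). Taking the maximum gives a start of minute 98, and it finishes at 98 + 40 = minute 138.
N cannot start until M (finishes minute 138); J (finishes minute 98). The controlling bound is minute 138, so N finishes at 138 + 65 = minute 203.
O needs all of N (finishes minute 203, plus 20-minute gap → minute 223); J (finishes minute 98). That puts its earliest start at minute 223; it finishes at 223 + 65 = minute 288.
All tasks are finished once the last one completes. Finish times: J at 98, K at 48, L at 93, M at 138, N at 203, O at 288. The latest is minute 288.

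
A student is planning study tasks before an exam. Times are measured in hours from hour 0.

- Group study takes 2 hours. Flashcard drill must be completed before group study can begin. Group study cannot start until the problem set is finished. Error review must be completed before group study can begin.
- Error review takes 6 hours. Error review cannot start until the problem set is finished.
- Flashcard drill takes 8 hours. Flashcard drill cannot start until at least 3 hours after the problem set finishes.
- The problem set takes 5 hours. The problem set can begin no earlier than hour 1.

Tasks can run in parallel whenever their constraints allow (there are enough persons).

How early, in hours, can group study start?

The problem set waits on its own release at hour 1, so it starts at hour 1 and finishes at 1 + 5 = hour 6.
After the problem set (finishes hour 6), error review can start at hour 6 and finishes at hour 12.
Flashcard drill waits on the problem set (finishes hour 6, plus 3-hour gap → hour 9), so it starts at hour 9 and finishes at 9 + 8 = hour 17.
Group study waits on flashcard drill (finishes hour 17); the problem set (finishes hour 6); error review (finishes hour 12). The latest of these is hour 17, which is the earliest group study can start.

17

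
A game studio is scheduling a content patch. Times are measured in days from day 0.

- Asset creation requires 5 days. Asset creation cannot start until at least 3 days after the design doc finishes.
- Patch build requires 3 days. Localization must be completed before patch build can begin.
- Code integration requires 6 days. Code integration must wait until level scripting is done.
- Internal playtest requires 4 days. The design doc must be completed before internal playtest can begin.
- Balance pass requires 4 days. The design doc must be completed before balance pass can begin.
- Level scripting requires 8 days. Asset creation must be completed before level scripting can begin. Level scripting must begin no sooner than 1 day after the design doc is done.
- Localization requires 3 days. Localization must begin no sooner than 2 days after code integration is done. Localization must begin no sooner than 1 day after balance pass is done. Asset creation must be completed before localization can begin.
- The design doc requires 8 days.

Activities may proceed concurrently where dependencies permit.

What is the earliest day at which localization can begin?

Nothing blocks the design doc, so it runs from day 0 to day 8.
After the design doc (finishes day 8), balance pass can start at day 8 and finishes at day 12.
After the design doc (finishes day 8, plus 3-day gap → day 11), asset creation can start at day 11 and finishes at day 16.
Level scripting cannot start until asset creation (finishes day 16); the design doc (finishes day 8, plus 1-day gap → day 9). The controlling bound is day 16, so level scripting finishes at 16 + 8 = day 24.
Code integration cannot begin until level scripting (finishes day 24). It runs from day 24 to 24 + 6 = day 30.
Localization waits on code integration (finishes day 30, plus 2-day gap → day 32); balance pass (finishes day 12, plus 1-day gap → day 13); asset creation (finishes day 16). The latest of these is day 32, which is the earliest localization can start.

32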